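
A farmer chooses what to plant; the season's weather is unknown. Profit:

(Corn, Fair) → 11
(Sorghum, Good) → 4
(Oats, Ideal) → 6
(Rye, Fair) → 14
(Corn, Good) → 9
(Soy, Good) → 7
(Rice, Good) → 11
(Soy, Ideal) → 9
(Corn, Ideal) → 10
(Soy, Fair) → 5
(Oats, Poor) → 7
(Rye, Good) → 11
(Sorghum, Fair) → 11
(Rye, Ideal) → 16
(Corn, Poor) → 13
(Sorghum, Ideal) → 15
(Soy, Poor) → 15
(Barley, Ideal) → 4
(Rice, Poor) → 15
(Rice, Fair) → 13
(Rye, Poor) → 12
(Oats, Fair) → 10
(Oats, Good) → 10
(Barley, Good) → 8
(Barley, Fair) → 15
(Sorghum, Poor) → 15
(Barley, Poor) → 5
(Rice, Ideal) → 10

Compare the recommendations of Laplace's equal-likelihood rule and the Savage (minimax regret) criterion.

Row averages: Rice=12.25, Soy=9, Oats=8.25, Sorghum=11.25, Barley=8, Corn=10.75, Rye=13.25
Highest average = 13.25 → Rye.
Column bests: Poor=15, Fair=15, Good=11, Ideal=16.
Rice regrets: 0, 2, 0, 6 → max 6
Soy regrets: 0, 10, 4, 7 → max 10
Oats regrets: 8, 5, 1, 10 → max 10
Sorghum regrets: 0, 4, 7, 1 → max 7
Barley regrets: 10, 0, 3, 12 → max 12
Corn regrets: 2, 4, 2, 6 → max 6
Rye regrets: 3, 1, 0, 0 → max 3
Smallest max regret = 3 → Rye.

laplace → Rye; minimax regret → Rye (agree)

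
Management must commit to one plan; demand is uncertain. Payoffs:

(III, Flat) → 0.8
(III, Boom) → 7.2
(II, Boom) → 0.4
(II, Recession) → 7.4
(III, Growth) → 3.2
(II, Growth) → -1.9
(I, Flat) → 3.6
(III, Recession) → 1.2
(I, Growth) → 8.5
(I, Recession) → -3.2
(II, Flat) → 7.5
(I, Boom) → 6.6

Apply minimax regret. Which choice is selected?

Column bests: Recession=7.4, Flat=7.5, Growth=8.5, Boom=7.2.
I regrets: 10.6, 3.9, 0.0, 0.6 → max 10.6
II regrets: 0.0, 0.0, 10.4, 6.8 → max 10.4
III regrets: 6.2, 6.7, 5.3, 0.0 → max 6.7
Smallest max regret = 6.7 → III.

III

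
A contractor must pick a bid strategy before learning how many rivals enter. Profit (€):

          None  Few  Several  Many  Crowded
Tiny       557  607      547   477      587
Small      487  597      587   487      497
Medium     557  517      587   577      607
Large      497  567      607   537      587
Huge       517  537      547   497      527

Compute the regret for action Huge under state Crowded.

80

Best payoff under Crowded is 607.
Regret = 607 − 527 = 80.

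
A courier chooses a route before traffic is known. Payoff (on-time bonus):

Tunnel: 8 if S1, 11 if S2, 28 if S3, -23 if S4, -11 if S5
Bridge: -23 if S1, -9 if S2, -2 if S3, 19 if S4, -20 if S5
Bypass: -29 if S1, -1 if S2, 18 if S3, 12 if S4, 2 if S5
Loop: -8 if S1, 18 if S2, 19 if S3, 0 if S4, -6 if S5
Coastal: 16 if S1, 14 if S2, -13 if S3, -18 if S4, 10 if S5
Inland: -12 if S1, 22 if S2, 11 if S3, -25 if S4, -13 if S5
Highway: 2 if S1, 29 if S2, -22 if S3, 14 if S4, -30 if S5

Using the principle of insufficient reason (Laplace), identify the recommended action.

Loop

Row averages: Tunnel=2.6, Bridge=-7, Bypass=0.4, Loop=4.6, Coastal=1.8, Inland=-3.4, Highway=-1.4
Highest average = 4.6 → Loop.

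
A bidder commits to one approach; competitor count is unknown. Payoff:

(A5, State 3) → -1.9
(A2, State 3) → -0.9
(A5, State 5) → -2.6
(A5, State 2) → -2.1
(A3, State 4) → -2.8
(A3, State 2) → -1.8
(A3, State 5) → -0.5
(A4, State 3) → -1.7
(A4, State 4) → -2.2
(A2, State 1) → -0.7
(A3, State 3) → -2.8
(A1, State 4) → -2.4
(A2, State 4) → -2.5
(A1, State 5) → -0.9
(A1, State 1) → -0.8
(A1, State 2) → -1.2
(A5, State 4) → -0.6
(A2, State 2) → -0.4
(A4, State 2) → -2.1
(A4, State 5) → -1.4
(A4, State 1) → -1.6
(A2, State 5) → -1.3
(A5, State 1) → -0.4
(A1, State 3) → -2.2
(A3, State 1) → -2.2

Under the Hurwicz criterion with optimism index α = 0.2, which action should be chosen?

A4

A1: 0.2·(-0.8) + 0.8·(-2.4) = -2.08
A2: 0.2·(-0.4) + 0.8·(-2.5) = -2.08
A3: 0.2·(-0.5) + 0.8·(-2.8) = -2.34
A4: 0.2·(-1.4) + 0.8·(-2.2) = -2.04
A5: 0.2·(-0.4) + 0.8·(-2.6) = -2.16
Highest Hurwicz score = -2.04 → A4.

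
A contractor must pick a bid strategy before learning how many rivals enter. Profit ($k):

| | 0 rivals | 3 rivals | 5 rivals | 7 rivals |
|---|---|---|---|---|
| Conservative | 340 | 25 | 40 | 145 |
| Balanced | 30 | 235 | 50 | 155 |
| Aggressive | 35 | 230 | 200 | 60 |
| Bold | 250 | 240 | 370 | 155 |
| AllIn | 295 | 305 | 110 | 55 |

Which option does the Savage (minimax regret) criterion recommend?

Bold

Column bests: 0 rivals=340, 3 rivals=305, 5 rivals=370, 7 rivals=155.
Conservative regrets: 0, 280, 330, 10 → max 330
Balanced regrets: 310, 70, 320, 0 → max 320
Aggressive regrets: 305, 75, 170, 95 → max 305
Bold regrets: 90, 65, 0, 0 → max 90
AllIn regrets: 45, 0, 260, 100 → max 260
Smallest max regret = 90 → Bold.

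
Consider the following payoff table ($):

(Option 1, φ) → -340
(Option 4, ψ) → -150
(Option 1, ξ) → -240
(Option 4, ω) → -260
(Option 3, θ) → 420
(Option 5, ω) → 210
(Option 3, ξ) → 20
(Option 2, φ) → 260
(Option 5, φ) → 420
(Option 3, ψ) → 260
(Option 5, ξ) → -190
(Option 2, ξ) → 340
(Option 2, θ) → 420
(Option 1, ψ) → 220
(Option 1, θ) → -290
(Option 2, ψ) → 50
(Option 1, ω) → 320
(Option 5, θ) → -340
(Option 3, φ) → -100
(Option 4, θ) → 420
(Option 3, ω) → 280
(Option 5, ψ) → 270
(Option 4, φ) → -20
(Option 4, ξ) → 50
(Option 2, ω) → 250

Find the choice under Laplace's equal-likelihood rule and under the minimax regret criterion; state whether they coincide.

Row averages: Option 1=-66, Option 2=264, Option 3=176, Option 4=8, Option 5=74
Highest average = 264 → Option 2.
Column bests: θ=420, φ=420, ψ=270, ω=320, ξ=340.
Option 1 regrets: 710, 760, 50, 0, 580 → max 760
Option 2 regrets: 0, 160, 220, 70, 0 → max 220
Option 3 regrets: 0, 520, 10, 40, 320 → max 520
Option 4 regrets: 0, 440, 420, 580, 290 → max 580
Option 5 regrets: 760, 0, 0, 110, 530 → max 760
Smallest max regret = 220 → Option 2.

laplace → Option 2; minimax regret → Option 2 (agree)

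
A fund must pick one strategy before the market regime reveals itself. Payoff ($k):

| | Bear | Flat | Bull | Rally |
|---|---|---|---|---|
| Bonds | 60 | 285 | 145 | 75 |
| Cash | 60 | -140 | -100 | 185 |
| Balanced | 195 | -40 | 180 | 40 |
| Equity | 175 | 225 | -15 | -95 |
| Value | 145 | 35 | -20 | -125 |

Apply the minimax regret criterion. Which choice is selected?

Column bests: Bear=195, Flat=285, Bull=180, Rally=185.
Bonds regrets: 135, 0, 35, 110 → max 135
Cash regrets: 135, 425, 280, 0 → max 425
Balanced regrets: 0, 325, 0, 145 → max 325
Equity regrets: 20, 60, 195, 280 → max 280
Value regrets: 50, 250, 200, 310 → max 310
Smallest max regret = 135 → Bonds.

Bonds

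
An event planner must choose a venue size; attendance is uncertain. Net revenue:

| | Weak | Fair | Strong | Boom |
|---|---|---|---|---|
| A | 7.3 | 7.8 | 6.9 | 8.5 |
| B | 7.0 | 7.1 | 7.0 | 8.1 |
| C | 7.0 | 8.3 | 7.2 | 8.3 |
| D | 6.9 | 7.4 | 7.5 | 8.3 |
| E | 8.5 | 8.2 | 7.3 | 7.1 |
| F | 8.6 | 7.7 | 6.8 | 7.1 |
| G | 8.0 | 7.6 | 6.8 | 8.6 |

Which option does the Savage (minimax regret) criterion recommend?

Column bests: Weak=8.6, Fair=8.3, Strong=7.5, Boom=8.6.
A regrets: 1.3, 0.5, 0.6, 0.1 → max 1.3
B regrets: 1.6, 1.2, 0.5, 0.5 → max 1.6
C regrets: 1.6, 0.0, 0.3, 0.3 → max 1.6
D regrets: 1.7, 0.9, 0.0, 0.3 → max 1.7
E regrets: 0.1, 0.1, 0.2, 1.5 → max 1.5
F regrets: 0.0, 0.6, 0.7, 1.5 → max 1.5
G regrets: 0.6, 0.7, 0.7, 0.0 → max 0.7
Smallest max regret = 0.7 → G.

G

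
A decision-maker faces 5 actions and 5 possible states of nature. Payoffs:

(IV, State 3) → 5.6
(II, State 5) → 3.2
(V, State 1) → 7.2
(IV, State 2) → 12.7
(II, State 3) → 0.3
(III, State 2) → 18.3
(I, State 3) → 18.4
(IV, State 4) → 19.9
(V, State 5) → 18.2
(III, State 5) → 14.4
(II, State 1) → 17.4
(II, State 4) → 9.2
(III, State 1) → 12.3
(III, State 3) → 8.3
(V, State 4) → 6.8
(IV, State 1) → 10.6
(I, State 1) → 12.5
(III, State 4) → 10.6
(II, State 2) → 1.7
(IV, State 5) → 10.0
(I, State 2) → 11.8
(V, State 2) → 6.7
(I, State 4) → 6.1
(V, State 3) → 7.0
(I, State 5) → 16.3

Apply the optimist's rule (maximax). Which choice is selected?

IV

Row maxima: I=18.4, II=17.4, III=18.3, IV=19.9, V=18.2
Best best-case = 19.9 → IV.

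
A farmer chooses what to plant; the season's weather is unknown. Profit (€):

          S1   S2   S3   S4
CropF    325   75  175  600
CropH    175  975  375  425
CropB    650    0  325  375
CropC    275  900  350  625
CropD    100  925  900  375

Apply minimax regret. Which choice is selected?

Column bests: S1=650, S2=975, S3=900, S4=625.
CropF regrets: 325, 900, 725, 25 → max 900
CropH regrets: 475, 0, 525, 200 → max 525
CropB regrets: 0, 975, 575, 250 → max 975
CropC regrets: 375, 75, 550, 0 → max 550
CropD regrets: 550, 50, 0, 250 → max 550
Smallest max regret = 525 → CropH.

CropH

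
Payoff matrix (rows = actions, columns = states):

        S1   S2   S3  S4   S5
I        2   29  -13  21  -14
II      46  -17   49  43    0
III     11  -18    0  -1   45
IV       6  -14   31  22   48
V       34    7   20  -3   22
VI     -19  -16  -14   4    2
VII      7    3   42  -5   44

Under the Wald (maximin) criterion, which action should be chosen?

V

Row minima: I=-14, II=-17, III=-18, IV=-14, V=-3, VI=-19, VII=-5
Best worst-case = -3 → V.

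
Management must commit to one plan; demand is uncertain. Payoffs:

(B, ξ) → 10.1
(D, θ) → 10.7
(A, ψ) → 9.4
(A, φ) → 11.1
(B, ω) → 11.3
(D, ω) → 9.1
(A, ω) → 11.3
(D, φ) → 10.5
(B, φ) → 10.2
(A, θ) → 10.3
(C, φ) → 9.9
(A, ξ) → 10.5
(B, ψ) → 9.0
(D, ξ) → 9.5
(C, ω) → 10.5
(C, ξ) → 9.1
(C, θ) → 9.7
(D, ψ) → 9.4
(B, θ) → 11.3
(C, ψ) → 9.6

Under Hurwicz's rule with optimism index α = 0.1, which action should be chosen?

A: 0.1·11.3 + 0.9·9.4 = 9.59
B: 0.1·11.3 + 0.9·9.0 = 9.23
C: 0.1·10.5 + 0.9·9.1 = 9.24
D: 0.1·10.7 + 0.9·9.1 = 9.26
Highest Hurwicz score = 9.59 → A.

A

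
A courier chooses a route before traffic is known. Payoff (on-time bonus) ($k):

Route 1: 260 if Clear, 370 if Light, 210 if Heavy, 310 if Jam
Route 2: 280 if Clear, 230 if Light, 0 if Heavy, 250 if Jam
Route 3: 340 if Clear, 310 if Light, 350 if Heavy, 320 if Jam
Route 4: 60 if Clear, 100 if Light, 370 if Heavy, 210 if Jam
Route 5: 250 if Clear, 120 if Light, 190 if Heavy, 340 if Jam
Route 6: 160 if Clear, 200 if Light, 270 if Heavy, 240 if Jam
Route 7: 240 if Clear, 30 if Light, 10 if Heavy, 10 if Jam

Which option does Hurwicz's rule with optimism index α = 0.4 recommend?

Route 1: 0.4·370 + 0.6·210 = 274
Route 2: 0.4·280 + 0.6·0 = 112
Route 3: 0.4·350 + 0.6·310 = 326
Route 4: 0.4·370 + 0.6·60 = 184
Route 5: 0.4·340 + 0.6·120 = 208
Route 6: 0.4·270 + 0.6·160 = 204
Route 7: 0.4·240 + 0.6·10 = 102
Highest Hurwicz score = 326 → Route 3.

Route 3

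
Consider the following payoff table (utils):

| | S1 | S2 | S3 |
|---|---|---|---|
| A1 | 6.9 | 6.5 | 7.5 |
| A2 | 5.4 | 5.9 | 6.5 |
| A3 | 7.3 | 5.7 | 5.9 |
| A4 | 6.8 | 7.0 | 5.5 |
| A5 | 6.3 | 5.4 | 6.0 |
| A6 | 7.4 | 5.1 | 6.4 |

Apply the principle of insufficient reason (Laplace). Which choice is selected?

A1

Row averages: A1=209/30, A2=89/15, A3=6.3, A4=193/30, A5=5.9, A6=6.3
Highest average = 209/30 → A1.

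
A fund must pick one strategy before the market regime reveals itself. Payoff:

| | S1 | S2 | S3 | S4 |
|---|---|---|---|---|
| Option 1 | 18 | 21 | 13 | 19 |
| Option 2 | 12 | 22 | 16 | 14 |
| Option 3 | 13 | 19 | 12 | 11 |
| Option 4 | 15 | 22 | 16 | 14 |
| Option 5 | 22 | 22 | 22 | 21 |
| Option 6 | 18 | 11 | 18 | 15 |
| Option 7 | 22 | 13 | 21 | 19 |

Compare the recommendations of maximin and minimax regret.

Row minima: Option 1=13, Option 2=12, Option 3=11, Option 4=14, Option 5=21, Option 6=11, Option 7=13
Best worst-case = 21 → Option 5.
Column bests: S1=22, S2=22, S3=22, S4=21.
Option 1 regrets: 4, 1, 9, 2 → max 9
Option 2 regrets: 10, 0, 6, 7 → max 10
Option 3 regrets: 9, 3, 10, 10 → max 10
Option 4 regrets: 7, 0, 6, 7 → max 7
Option 5 regrets: 0, 0, 0, 0 → max 0
Option 6 regrets: 4, 11, 4, 6 → max 11
Option 7 regrets: 0, 9, 1, 2 → max 9
Smallest max regret = 0 → Option 5.

maximin → Option 5; minimax regret → Option 5 (agree)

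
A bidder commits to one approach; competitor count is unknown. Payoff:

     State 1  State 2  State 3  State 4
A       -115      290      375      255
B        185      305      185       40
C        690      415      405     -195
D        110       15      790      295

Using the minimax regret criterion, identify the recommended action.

Column bests: State 1=690, State 2=415, State 3=790, State 4=295.
A regrets: 805, 125, 415, 40 → max 805
B regrets: 505, 110, 605, 255 → max 605
C regrets: 0, 0, 385, 490 → max 490
D regrets: 580, 400, 0, 0 → max 580
Smallest max regret = 490 → C.

C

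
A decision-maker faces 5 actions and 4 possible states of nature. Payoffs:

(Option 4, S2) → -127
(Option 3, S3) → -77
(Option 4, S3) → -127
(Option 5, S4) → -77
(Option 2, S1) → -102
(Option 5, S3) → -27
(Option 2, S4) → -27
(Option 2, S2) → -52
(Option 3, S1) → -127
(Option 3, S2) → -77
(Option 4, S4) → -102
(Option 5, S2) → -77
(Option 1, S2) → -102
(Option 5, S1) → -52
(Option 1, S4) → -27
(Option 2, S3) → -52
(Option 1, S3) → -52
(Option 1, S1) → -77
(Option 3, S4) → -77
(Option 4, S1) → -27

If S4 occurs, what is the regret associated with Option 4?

75

Best payoff under S4 is -27.
Regret = -27 − (-102) = 75.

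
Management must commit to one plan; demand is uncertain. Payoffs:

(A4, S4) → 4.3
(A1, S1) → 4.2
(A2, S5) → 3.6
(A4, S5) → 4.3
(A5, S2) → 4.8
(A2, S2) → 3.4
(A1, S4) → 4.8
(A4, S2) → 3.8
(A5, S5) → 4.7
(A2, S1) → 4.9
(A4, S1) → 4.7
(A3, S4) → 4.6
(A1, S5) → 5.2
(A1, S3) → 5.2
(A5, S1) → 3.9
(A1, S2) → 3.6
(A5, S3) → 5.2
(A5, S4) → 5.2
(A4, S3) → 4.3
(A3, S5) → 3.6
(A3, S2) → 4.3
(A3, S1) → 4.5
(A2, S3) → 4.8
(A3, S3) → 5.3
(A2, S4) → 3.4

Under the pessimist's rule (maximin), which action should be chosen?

Row minima: A1=3.6, A2=3.4, A3=3.6, A4=3.8, A5=3.9
Best worst-case = 3.9 → A5.

A5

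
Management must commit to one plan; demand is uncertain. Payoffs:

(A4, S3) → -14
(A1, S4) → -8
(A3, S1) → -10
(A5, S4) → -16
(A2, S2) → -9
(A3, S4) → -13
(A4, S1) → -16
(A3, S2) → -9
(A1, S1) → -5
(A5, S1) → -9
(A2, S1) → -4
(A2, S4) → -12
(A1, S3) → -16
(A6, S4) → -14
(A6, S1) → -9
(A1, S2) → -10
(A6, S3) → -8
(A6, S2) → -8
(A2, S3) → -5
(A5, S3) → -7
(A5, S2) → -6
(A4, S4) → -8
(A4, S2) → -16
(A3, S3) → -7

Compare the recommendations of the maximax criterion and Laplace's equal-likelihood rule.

Row maxima: A1=-5, A2=-4, A3=-7, A4=-8, A5=-6, A6=-8
Best best-case = -4 → A2.
Row averages: A1=-9.75, A2=-7.5, A3=-9.75, A4=-13.5, A5=-9.5, A6=-9.75
Highest average = -7.5 → A2.

maximax → A2; laplace → A2 (agree)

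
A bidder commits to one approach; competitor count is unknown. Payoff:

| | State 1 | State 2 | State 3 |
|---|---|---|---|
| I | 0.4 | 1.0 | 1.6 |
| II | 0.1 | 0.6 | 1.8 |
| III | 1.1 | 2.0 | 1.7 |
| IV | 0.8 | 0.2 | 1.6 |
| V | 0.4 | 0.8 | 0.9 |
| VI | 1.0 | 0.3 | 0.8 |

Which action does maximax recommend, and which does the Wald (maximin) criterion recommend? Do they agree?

maximax → III; maximin → III (agree)

Row maxima: I=1.6, II=1.8, III=2.0, IV=1.6, V=0.9, VI=1.0
Best best-case = 2.0 → III.
Row minima: I=0.4, II=0.1, III=1.1, IV=0.2, V=0.4, VI=0.3
Best worst-case = 1.1 → III.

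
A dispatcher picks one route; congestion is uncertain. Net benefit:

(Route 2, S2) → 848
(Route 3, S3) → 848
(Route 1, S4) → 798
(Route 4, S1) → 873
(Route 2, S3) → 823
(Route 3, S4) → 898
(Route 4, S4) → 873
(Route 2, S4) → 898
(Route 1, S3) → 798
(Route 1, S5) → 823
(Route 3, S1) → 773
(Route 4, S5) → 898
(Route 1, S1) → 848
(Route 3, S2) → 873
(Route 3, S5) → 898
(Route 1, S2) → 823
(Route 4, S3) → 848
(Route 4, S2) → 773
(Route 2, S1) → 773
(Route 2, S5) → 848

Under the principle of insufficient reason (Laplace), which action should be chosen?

Route 3

Row averages: Route 1=818, Route 2=838, Route 3=858, Route 4=853
Highest average = 858 → Route 3.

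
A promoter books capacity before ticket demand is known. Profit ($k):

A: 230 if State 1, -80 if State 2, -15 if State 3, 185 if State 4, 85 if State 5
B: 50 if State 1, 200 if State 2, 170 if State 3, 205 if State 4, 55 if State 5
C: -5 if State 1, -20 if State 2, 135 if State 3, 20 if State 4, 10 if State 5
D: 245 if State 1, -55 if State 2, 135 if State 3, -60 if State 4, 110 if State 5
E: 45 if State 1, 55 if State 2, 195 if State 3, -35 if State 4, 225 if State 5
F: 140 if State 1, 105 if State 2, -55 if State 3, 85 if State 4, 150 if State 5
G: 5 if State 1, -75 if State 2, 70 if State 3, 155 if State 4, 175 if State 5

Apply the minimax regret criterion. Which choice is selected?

Column bests: State 1=245, State 2=200, State 3=195, State 4=205, State 5=225.
A regrets: 15, 280, 210, 20, 140 → max 280
B regrets: 195, 0, 25, 0, 170 → max 195
C regrets: 250, 220, 60, 185, 215 → max 250
D regrets: 0, 255, 60, 265, 115 → max 265
E regrets: 200, 145, 0, 240, 0 → max 240
F regrets: 105, 95, 250, 120, 75 → max 250
G regrets: 240, 275, 125, 50, 50 → max 275
Smallest max regret = 195 → B.

B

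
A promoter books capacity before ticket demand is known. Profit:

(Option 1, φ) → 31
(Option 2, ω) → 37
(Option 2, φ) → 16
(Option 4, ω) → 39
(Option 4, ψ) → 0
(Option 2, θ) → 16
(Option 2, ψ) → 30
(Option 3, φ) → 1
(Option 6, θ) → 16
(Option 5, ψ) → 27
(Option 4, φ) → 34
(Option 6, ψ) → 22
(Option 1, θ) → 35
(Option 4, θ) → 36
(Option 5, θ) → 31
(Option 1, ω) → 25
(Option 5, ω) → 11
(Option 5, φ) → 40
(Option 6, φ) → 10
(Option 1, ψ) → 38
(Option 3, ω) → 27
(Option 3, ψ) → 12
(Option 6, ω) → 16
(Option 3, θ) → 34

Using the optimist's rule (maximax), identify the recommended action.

Row maxima: Option 1=38, Option 2=37, Option 3=34, Option 4=39, Option 5=40, Option 6=22
Best best-case = 40 → Option 5.

Option 5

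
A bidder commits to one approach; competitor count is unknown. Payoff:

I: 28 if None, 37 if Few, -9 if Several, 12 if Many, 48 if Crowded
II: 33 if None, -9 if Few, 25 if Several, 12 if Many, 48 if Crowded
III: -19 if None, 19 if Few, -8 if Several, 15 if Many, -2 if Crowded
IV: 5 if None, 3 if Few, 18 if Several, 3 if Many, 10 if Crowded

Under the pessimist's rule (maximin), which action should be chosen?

Row minima: I=-9, II=-9, III=-19, IV=3
Best worst-case = 3 → IV.

IV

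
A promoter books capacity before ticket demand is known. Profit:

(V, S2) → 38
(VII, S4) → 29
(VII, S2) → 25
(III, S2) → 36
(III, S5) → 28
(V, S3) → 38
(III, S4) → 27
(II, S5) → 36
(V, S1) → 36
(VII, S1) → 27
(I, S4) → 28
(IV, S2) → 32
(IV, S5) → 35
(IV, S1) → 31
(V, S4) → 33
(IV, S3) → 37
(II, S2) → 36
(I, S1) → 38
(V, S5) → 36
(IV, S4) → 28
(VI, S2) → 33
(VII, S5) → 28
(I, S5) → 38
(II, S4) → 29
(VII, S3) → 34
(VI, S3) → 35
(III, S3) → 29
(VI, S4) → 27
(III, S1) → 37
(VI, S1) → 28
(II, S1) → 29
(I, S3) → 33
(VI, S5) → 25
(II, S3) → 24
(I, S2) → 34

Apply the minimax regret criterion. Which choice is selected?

Column bests: S1=38, S2=38, S3=38, S4=33, S5=38.
I regrets: 0, 4, 5, 5, 0 → max 5
II regrets: 9, 2, 14, 4, 2 → max 14
III regrets: 1, 2, 9, 6, 10 → max 10
IV regrets: 7, 6, 1, 5, 3 → max 7
V regrets: 2, 0, 0, 0, 2 → max 2
VI regrets: 10, 5, 3, 6, 13 → max 13
VII regrets: 11, 13, 4, 4, 10 → max 13
Smallest max regret = 2 → V.

V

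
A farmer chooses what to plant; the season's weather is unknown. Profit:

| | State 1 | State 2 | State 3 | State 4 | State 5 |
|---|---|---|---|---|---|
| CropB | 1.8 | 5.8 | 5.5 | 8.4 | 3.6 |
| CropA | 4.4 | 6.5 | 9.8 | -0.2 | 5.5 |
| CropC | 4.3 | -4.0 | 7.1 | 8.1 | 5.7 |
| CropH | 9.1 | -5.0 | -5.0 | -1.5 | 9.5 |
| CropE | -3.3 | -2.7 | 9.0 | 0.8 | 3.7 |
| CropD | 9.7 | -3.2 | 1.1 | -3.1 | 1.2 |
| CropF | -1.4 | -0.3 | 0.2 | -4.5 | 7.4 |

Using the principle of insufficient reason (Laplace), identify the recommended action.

CropA

Row averages: CropB=5.02, CropA=5.2, CropC=4.24, CropH=1.42, CropE=1.5, CropD=1.14, CropF=0.28
Highest average = 5.2 → CropA.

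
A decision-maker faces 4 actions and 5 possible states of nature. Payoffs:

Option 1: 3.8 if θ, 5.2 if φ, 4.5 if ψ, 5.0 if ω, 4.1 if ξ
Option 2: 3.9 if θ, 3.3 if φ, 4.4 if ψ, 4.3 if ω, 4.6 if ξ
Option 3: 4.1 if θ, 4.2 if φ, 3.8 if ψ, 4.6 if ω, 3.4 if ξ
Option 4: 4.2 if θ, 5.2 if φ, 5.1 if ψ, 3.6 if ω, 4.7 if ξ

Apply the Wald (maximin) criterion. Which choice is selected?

Option 1

Row minima: Option 1=3.8, Option 2=3.3, Option 3=3.4, Option 4=3.6
Best worst-case = 3.8 → Option 1.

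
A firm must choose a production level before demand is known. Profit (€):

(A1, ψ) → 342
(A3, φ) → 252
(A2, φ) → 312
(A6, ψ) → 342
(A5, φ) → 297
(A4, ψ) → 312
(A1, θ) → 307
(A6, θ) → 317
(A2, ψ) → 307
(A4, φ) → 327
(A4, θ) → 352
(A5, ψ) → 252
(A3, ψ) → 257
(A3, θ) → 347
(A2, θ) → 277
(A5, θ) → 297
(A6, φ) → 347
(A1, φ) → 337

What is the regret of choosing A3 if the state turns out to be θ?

5

Best payoff under θ is 352.
Regret = 352 − 347 = 5.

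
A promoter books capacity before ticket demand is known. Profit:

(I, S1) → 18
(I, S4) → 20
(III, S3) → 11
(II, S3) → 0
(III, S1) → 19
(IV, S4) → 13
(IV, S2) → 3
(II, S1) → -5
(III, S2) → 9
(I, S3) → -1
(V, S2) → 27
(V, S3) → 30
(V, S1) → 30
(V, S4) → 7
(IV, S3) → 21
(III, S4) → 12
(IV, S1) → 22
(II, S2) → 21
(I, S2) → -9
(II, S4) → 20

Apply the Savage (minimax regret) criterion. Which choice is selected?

V

Column bests: S1=30, S2=27, S3=30, S4=20.
I regrets: 12, 36, 31, 0 → max 36
II regrets: 35, 6, 30, 0 → max 35
III regrets: 11, 18, 19, 8 → max 19
IV regrets: 8, 24, 9, 7 → max 24
V regrets: 0, 0, 0, 13 → max 13
Smallest max regret = 13 → V.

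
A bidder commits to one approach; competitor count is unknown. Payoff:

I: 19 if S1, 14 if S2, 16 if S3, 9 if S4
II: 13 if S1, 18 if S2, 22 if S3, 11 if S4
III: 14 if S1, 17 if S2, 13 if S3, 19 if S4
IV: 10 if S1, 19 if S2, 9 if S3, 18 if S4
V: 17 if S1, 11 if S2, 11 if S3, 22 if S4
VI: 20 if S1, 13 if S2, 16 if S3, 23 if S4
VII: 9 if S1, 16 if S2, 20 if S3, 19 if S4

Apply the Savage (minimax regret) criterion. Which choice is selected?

VI

Column bests: S1=20, S2=19, S3=22, S4=23.
I regrets: 1, 5, 6, 14 → max 14
II regrets: 7, 1, 0, 12 → max 12
III regrets: 6, 2, 9, 4 → max 9
IV regrets: 10, 0, 13, 5 → max 13
V regrets: 3, 8, 11, 1 → max 11
VI regrets: 0, 6, 6, 0 → max 6
VII regrets: 11, 3, 2, 4 → max 11
Smallest max regret = 6 → VI.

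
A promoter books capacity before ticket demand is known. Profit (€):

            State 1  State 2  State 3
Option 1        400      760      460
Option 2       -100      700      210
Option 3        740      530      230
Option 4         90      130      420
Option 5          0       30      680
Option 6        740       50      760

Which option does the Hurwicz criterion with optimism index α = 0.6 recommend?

Option 1: 0.6·760 + 0.4·400 = 616
Option 2: 0.6·700 + 0.4·(-100) = 380
Option 3: 0.6·740 + 0.4·230 = 536
Option 4: 0.6·420 + 0.4·90 = 288
Option 5: 0.6·680 + 0.4·0 = 408
Option 6: 0.6·760 + 0.4·50 = 476
Highest Hurwicz score = 616 → Option 1.

Option 1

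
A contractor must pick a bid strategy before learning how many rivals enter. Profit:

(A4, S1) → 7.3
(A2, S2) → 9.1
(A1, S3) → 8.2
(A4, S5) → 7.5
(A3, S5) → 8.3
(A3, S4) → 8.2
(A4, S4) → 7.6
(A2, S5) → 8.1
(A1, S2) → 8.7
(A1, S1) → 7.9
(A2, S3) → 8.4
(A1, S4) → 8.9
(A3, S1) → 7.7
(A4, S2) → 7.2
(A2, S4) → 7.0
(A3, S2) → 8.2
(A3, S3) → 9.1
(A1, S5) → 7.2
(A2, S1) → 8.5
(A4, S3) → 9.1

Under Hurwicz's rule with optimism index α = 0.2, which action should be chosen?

A3

A1: 0.2·8.9 + 0.8·7.2 = 7.54
A2: 0.2·9.1 + 0.8·7.0 = 7.42
A3: 0.2·9.1 + 0.8·7.7 = 7.98
A4: 0.2·9.1 + 0.8·7.2 = 7.58
Highest Hurwicz score = 7.98 → A3.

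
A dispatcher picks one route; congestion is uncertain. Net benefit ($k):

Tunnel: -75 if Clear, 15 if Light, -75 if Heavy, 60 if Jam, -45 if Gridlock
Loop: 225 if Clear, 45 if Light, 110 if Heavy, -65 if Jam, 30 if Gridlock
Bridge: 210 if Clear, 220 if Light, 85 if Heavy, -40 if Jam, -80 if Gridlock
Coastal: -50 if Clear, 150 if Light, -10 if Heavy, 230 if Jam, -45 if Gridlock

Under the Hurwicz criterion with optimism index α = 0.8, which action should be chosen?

Coastal

Tunnel: 0.8·60 + 0.2·(-75) = 33
Loop: 0.8·225 + 0.2·(-65) = 167
Bridge: 0.8·220 + 0.2·(-80) = 160
Coastal: 0.8·230 + 0.2·(-50) = 174
Highest Hurwicz score = 174 → Coastal.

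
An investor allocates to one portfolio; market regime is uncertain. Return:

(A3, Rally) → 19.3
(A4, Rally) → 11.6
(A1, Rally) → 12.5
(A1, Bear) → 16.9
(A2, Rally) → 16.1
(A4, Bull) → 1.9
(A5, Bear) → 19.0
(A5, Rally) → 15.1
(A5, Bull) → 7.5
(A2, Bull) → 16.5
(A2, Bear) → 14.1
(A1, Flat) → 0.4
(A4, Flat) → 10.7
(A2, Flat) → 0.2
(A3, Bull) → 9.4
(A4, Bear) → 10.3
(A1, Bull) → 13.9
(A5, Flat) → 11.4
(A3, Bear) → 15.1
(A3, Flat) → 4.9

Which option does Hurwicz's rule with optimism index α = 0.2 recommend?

A1: 0.2·16.9 + 0.8·0.4 = 3.7
A2: 0.2·16.5 + 0.8·0.2 = 3.46
A3: 0.2·19.3 + 0.8·4.9 = 7.78
A4: 0.2·11.6 + 0.8·1.9 = 3.84
A5: 0.2·19.0 + 0.8·7.5 = 9.8
Highest Hurwicz score = 9.8 → A5.

A5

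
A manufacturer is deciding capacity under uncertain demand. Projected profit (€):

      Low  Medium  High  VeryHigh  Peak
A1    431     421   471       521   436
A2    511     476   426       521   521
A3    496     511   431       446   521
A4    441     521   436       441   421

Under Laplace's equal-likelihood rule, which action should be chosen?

A2

Row averages: A1=456, A2=491, A3=481, A4=452
Highest average = 491 → A2.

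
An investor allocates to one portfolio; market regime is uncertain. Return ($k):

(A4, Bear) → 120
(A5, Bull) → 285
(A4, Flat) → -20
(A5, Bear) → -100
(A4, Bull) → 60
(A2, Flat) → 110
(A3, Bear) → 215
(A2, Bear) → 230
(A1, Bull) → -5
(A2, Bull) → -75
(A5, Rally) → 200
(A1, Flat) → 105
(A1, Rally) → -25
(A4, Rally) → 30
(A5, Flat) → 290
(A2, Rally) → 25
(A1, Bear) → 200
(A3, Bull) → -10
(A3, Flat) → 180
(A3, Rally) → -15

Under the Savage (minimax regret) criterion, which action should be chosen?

Column bests: Bear=230, Flat=290, Bull=285, Rally=200.
A1 regrets: 30, 185, 290, 225 → max 290
A2 regrets: 0, 180, 360, 175 → max 360
A3 regrets: 15, 110, 295, 215 → max 295
A4 regrets: 110, 310, 225, 170 → max 310
A5 regrets: 330, 0, 0, 0 → max 330
Smallest max regret = 290 → A1.

A1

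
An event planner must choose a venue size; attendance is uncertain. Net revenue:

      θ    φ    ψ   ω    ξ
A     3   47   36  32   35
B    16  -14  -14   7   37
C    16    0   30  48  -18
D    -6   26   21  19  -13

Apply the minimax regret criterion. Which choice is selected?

Column bests: θ=16, φ=47, ψ=36, ω=48, ξ=37.
A regrets: 13, 0, 0, 16, 2 → max 16
B regrets: 0, 61, 50, 41, 0 → max 61
C regrets: 0, 47, 6, 0, 55 → max 55
D regrets: 22, 21, 15, 29, 50 → max 50
Smallest max regret = 16 → A.

A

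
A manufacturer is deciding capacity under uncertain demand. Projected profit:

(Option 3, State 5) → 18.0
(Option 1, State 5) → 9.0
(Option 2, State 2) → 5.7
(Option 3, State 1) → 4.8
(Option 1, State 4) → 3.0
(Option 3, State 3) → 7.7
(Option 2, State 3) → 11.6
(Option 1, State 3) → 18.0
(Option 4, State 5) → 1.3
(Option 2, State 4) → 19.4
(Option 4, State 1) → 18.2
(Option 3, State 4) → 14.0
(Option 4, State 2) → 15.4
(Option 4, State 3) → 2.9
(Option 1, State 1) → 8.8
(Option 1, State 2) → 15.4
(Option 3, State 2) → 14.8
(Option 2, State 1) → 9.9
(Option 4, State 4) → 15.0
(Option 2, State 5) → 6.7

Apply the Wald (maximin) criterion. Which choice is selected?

Option 2

Row minima: Option 1=3.0, Option 2=5.7, Option 3=4.8, Option 4=1.3
Best worst-case = 5.7 → Option 2.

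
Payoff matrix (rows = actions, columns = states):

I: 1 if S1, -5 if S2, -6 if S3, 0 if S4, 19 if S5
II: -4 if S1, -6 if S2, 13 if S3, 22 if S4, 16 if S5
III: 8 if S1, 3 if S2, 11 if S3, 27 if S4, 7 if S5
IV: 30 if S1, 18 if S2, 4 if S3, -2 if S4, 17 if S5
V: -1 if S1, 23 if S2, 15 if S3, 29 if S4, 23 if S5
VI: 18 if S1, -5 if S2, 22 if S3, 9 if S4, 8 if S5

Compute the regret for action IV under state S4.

Best payoff under S4 is 29.
Regret = 29 − (-2) = 31.

31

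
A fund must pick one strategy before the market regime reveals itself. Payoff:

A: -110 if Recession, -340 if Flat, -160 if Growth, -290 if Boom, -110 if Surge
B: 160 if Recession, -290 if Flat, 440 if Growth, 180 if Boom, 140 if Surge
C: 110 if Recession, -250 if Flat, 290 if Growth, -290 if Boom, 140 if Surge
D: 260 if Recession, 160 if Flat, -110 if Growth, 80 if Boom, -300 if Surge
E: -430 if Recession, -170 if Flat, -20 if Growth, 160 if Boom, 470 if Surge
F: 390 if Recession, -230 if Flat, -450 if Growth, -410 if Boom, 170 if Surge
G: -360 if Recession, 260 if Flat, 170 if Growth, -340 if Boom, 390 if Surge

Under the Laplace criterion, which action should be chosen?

Row averages: A=-202, B=126, C=0, D=18, E=2, F=-106, G=24
Highest average = 126 → B.

B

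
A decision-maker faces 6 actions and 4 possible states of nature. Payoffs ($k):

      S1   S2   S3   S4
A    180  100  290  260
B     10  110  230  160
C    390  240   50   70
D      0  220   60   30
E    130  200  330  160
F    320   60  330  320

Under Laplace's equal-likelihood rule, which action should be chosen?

Row averages: A=207.5, B=127.5, C=187.5, D=77.5, E=205, F=257.5
Highest average = 257.5 → F.

F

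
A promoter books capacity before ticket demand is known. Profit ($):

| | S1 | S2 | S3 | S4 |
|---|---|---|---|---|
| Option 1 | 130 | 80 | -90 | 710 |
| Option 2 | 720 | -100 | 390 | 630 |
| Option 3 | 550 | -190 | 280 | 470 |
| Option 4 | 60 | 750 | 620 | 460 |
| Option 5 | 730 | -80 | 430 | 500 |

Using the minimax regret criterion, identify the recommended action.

Column bests: S1=730, S2=750, S3=620, S4=710.
Option 1 regrets: 600, 670, 710, 0 → max 710
Option 2 regrets: 10, 850, 230, 80 → max 850
Option 3 regrets: 180, 940, 340, 240 → max 940
Option 4 regrets: 670, 0, 0, 250 → max 670
Option 5 regrets: 0, 830, 190, 210 → max 830
Smallest max regret = 670 → Option 4.

Option 4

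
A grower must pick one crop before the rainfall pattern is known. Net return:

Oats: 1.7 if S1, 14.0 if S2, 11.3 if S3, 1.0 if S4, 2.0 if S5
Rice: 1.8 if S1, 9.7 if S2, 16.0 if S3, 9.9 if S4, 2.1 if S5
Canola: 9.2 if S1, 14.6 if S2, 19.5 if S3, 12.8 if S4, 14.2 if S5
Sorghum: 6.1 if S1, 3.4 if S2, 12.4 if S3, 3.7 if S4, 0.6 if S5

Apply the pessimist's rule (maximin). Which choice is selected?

Canola

Row minima: Oats=1.0, Rice=1.8, Canola=9.2, Sorghum=0.6
Best worst-case = 9.2 → Canola.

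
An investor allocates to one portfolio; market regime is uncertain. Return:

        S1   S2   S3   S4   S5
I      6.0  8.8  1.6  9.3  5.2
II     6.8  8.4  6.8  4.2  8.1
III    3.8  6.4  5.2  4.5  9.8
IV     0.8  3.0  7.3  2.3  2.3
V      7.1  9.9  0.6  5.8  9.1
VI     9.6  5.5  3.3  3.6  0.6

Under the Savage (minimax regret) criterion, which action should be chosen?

Column bests: S1=9.6, S2=9.9, S3=7.3, S4=9.3, S5=9.8.
I regrets: 3.6, 1.1, 5.7, 0.0, 4.6 → max 5.7
II regrets: 2.8, 1.5, 0.5, 5.1, 1.7 → max 5.1
III regrets: 5.8, 3.5, 2.1, 4.8, 0.0 → max 5.8
IV regrets: 8.8, 6.9, 0.0, 7.0, 7.5 → max 8.8
V regrets: 2.5, 0.0, 6.7, 3.5, 0.7 → max 6.7
VI regrets: 0.0, 4.4, 4.0, 5.7, 9.2 → max 9.2
Smallest max regret = 5.1 → II.

II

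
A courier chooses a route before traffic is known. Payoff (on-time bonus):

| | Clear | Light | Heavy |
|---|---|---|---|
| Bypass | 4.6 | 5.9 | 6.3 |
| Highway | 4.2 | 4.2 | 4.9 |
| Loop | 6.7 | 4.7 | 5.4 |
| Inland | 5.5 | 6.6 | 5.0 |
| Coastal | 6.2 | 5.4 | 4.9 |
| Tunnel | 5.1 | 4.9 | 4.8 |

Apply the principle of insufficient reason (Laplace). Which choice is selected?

Row averages: Bypass=5.6, Highway=133/30, Loop=5.6, Inland=5.7, Coastal=5.5, Tunnel=74/15
Highest average = 5.7 → Inland.

Inland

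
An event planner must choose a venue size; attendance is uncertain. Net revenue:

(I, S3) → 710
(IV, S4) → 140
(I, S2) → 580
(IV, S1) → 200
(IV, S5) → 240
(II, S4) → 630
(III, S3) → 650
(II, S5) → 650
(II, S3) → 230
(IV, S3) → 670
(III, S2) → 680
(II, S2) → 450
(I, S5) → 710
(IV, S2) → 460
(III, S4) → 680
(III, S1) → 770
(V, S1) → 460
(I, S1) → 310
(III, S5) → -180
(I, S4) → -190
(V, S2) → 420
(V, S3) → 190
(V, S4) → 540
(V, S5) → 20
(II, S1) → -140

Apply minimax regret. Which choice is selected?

Column bests: S1=770, S2=680, S3=710, S4=680, S5=710.
I regrets: 460, 100, 0, 870, 0 → max 870
II regrets: 910, 230, 480, 50, 60 → max 910
III regrets: 0, 0, 60, 0, 890 → max 890
IV regrets: 570, 220, 40, 540, 470 → max 570
V regrets: 310, 260, 520, 140, 690 → max 690
Smallest max regret = 570 → IV.

IV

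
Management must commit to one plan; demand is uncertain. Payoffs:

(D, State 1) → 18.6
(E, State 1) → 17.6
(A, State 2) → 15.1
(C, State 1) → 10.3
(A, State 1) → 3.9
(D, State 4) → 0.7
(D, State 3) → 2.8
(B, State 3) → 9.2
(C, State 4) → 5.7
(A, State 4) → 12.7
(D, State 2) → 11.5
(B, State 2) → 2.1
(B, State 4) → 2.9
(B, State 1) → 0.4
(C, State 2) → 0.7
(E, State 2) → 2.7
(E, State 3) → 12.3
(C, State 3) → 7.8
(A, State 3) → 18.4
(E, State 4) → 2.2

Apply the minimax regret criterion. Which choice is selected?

E

Column bests: State 1=18.6, State 2=15.1, State 3=18.4, State 4=12.7.
A regrets: 14.7, 0.0, 0.0, 0.0 → max 14.7
B regrets: 18.2, 13.0, 9.2, 9.8 → max 18.2
C regrets: 8.3, 14.4, 10.6, 7.0 → max 14.4
D regrets: 0.0, 3.6, 15.6, 12.0 → max 15.6
E regrets: 1.0, 12.4, 6.1, 10.5 → max 12.4
Smallest max regret = 12.4 → E.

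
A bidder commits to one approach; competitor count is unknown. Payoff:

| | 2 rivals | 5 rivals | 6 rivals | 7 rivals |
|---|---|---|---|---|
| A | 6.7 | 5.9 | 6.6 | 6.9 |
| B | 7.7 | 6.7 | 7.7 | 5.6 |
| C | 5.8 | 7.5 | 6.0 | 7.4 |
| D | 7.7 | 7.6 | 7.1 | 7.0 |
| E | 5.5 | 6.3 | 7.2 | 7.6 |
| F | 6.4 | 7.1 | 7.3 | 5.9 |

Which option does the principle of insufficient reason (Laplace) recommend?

D

Row averages: A=6.525, B=6.925, C=6.675, D=7.35, E=6.65, F=6.675
Highest average = 7.35 → D.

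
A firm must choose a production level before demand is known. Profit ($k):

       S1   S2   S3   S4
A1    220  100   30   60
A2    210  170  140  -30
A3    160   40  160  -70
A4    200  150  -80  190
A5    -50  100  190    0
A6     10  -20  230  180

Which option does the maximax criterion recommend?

Row maxima: A1=220, A2=210, A3=160, A4=200, A5=190, A6=230
Best best-case = 230 → A6.

A6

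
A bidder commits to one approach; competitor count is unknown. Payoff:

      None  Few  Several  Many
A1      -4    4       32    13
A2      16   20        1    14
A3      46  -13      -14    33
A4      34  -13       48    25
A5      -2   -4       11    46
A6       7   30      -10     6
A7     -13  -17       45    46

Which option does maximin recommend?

Row minima: A1=-4, A2=1, A3=-14, A4=-13, A5=-4, A6=-10, A7=-17
Best worst-case = 1 → A2.

A2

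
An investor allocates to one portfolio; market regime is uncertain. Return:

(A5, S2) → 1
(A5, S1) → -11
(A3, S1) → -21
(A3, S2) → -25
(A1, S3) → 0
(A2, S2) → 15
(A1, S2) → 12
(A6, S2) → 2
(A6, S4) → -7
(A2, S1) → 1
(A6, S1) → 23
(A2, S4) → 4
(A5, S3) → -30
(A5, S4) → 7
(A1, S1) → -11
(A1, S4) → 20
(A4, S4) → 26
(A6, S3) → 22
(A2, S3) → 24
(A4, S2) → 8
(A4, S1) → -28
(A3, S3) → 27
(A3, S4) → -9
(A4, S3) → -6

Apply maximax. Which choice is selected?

Row maxima: A1=20, A2=24, A3=27, A4=26, A5=7, A6=23
Best best-case = 27 → A3.

A3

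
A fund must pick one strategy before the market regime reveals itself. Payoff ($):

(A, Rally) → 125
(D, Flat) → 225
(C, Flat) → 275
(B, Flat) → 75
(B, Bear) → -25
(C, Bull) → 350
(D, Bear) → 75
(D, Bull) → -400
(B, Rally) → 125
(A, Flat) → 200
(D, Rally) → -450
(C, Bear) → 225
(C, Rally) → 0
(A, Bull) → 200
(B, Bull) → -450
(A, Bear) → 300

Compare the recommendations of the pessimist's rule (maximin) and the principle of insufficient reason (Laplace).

maximin → A; laplace → C (disagree)

Row minima: A=125, B=-450, C=0, D=-450
Best worst-case = 125 → A.
Row averages: A=206.25, B=-68.75, C=212.5, D=-137.5
Highest average = 212.5 → C.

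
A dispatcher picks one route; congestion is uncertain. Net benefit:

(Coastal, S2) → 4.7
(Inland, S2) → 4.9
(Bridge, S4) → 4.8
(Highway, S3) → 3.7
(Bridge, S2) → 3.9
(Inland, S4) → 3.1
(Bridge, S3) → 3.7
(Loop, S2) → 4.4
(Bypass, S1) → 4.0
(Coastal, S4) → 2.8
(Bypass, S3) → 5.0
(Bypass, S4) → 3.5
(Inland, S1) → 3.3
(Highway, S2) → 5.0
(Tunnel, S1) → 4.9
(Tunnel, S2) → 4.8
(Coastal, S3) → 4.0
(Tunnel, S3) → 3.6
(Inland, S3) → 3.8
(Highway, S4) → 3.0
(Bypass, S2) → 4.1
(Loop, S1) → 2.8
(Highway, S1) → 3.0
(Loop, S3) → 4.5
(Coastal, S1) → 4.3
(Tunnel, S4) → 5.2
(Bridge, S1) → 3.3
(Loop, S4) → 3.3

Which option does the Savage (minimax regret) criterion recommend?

Column bests: S1=4.9, S2=5.0, S3=5.0, S4=5.2.
Tunnel regrets: 0.0, 0.2, 1.4, 0.0 → max 1.4
Bridge regrets: 1.6, 1.1, 1.3, 0.4 → max 1.6
Coastal regrets: 0.6, 0.3, 1.0, 2.4 → max 2.4
Loop regrets: 2.1, 0.6, 0.5, 1.9 → max 2.1
Bypass regrets: 0.9, 0.9, 0.0, 1.7 → max 1.7
Inland regrets: 1.6, 0.1, 1.2, 2.1 → max 2.1
Highway regrets: 1.9, 0.0, 1.3, 2.2 → max 2.2
Smallest max regret = 1.4 → Tunnel.

Tunnel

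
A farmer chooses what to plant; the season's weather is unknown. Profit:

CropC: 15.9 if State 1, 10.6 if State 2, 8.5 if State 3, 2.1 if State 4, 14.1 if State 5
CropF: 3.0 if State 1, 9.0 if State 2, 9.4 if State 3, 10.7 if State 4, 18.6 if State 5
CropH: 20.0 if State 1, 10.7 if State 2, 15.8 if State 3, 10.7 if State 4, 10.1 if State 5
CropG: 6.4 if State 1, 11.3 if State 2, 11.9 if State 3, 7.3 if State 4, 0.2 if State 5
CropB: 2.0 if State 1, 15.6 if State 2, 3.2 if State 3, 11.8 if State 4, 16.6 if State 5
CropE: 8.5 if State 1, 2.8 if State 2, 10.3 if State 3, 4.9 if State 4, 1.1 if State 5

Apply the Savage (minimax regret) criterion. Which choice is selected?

CropH

Column bests: State 1=20.0, State 2=15.6, State 3=15.8, State 4=11.8, State 5=18.6.
CropC regrets: 4.1, 5.0, 7.3, 9.7, 4.5 → max 9.7
CropF regrets: 17.0, 6.6, 6.4, 1.1, 0.0 → max 17.0
CropH regrets: 0.0, 4.9, 0.0, 1.1, 8.5 → max 8.5
CropG regrets: 13.6, 4.3, 3.9, 4.5, 18.4 → max 18.4
CropB regrets: 18.0, 0.0, 12.6, 0.0, 2.0 → max 18.0
CropE regrets: 11.5, 12.8, 5.5, 6.9, 17.5 → max 17.5
Smallest max regret = 8.5 → CropH.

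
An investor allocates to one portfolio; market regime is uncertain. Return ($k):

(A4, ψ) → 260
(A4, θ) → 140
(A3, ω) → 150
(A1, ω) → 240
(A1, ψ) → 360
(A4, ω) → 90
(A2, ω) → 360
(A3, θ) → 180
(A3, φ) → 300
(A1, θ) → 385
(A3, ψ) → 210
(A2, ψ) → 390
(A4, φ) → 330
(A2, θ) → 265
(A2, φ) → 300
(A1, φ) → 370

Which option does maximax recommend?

A2

Row maxima: A1=385, A2=390, A3=300, A4=330
Best best-case = 390 → A2.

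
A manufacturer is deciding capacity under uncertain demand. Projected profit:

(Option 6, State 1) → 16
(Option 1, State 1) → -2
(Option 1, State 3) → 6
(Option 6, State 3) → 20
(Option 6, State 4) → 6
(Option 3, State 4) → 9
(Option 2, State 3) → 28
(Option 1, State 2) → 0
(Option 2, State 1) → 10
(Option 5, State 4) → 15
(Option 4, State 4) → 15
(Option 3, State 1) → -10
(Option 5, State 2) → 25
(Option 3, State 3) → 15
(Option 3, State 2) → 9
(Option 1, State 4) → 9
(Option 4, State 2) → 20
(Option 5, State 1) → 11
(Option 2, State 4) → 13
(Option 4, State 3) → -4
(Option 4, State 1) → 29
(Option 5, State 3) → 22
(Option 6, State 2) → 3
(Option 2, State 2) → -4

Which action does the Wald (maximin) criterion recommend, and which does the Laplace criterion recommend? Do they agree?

Row minima: Option 1=-2, Option 2=-4, Option 3=-10, Option 4=-4, Option 5=11, Option 6=3
Best worst-case = 11 → Option 5.
Row averages: Option 1=3.25, Option 2=11.75, Option 3=5.75, Option 4=15, Option 5=18.25, Option 6=11.25
Highest average = 18.25 → Option 5.

maximin → Option 5; laplace → Option 5 (agree)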